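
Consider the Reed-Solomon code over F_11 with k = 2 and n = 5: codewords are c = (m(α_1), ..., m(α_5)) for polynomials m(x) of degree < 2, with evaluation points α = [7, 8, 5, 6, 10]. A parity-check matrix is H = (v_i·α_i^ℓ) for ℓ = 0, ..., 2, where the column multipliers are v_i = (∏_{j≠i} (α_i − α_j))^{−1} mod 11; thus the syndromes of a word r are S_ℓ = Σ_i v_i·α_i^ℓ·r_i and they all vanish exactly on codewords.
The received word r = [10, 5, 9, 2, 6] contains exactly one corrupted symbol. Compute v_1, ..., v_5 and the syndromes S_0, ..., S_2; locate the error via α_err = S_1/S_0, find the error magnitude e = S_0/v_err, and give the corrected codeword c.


S = (3, 7, 9), error at position 4, error magnitude e = 9, c = [10, 5, 9, 4, 6].

Step 1: column multipliers v_i = (∏_{j≠i}(α_i − α_j))^{−1} mod 11.
  i = 1 (α = 7): (7−8)(7−5)(7−6)(7−10) = (−1)·2·1·(−3) = 6 ≡ 6, so v_1 = 6^{−1} = 2 (mod 11).
  i = 2 (α = 8): (8−7)(8−5)(8−6)(8−10) = 1·3·2·(−2) = −12 ≡ 10, so v_2 = 10^{−1} = 10 (mod 11).
  i = 3 (α = 5): (5−7)(5−8)(5−6)(5−10) = (−2)·(−3)·(−1)·(−5) = 30 ≡ 8, so v_3 = 8^{−1} = 7 (mod 11).
  i = 4 (α = 6): (6−7)(6−8)(6−5)(6−10) = (−1)·(−2)·1·(−4) = −8 ≡ 3, so v_4 = 3^{−1} = 4 (mod 11).
  i = 5 (α = 10): (10−7)(10−8)(10−5)(10−6) = 3·2·5·4 = 120 ≡ 10, so v_5 = 10^{−1} = 10 (mod 11).
  v = [2, 10, 7, 4, 10].
Step 2: syndromes of r = [10, 5, 9, 2, 6] (all sums mod 11).
  S_0 = Σ v_i r_i = 2·10 + 10·5 + 7·9 + 4·2 + 10·6 = 201 ≡ 3.
  S_1 = Σ v_i α_i r_i = 2·7·10 + 10·8·5 + 7·5·9 + 4·6·2 + 10·10·6 = 1503 ≡ 7.
  α_i^2 mod 11 = [5, 9, 3, 3, 1].
  S_2 = Σ v_i α_i^2 r_i = 2·5·10 + 10·9·5 + 7·3·9 + 4·3·2 + 10·1·6 = 823 ≡ 9.
  S = (3, 7, 9) ≠ 0, so r is not a codeword (an error is present).
Step 3: locate the error. For a single error e at position i, S_ℓ = v_i·e·α_i^ℓ, so α_err = S_1/S_0.
  S_0^{−1} = 3^{−1} = 4 (mod 11), so α_err = 7·4 = 28 ≡ 6 = α_4. Error position i = 4.
  Consistency check: S_2/S_1 = 9·8 = 72 ≡ 6 = α_err ✓ (single-error assumption holds).
Step 4: error magnitude e = S_0/v_4 = S_0·∏_{j≠4}(α_4 − α_j) = 3·3 = 9 ≡ 9 (mod 11).
Step 5: correct position 4: c_4 = r_4 − e = 2 − 9 ≡ 4 (mod 11). Hence c = [10, 5, 9, 4, 6].
  Check: interpolating c through the α_i gives m(x) = 1 + 6·x (degree < 2) with m(α_i) = c_i for every i, so c is indeed a codeword.


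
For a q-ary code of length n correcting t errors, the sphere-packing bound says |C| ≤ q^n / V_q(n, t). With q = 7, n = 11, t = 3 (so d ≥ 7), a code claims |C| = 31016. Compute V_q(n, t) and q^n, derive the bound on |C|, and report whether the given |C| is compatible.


V_q(n, t) = 37687, q^n = 1977326743, Hamming bound = 52467, |C| = 31016 ≤ bound (satisfied).

Step 1: Compute V_q(n, t) = Σ_{j=0}^3 C(n, j) (q−1)^j.
  j = 0: C(11,0)·(6)^0 = 1·1 = 1.
  j = 1: C(11,1)·(6)^1 = 11·6 = 66.
  j = 2: C(11,2)·(6)^2 = 55·36 = 1980.
  j = 3: C(11,3)·(6)^3 = 165·216 = 35640.
  V_q(n, t) = 1 + 66 + 1980 + 35640 = 37687.
Step 2: q^n = 7^11 = 1977326743.
Step 3: Hamming bound ⌊q^n / V_q(n,t)⌋ = ⌊1977326743/37687⌋ = 52467.
Step 4: Compare |C| = 31016 to 52467: satisfied.
The claimed |C| lies below the Hamming bound.


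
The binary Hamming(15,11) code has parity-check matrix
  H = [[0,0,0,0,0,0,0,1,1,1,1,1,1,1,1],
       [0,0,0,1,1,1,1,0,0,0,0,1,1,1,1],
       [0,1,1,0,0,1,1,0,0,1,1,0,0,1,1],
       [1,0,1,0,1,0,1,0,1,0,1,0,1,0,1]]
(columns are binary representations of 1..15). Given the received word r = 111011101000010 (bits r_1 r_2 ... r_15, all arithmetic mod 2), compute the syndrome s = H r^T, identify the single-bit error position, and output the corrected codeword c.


s = (0, 0, 1, 1)^T, error position = 3, corrected codeword c = 110011101000010

Compute s = H r^T mod 2 one row at a time:
  s_1 = 0 + 1 + 0 + 0 + 0 + 0 + 1 + 0 = 2 ≡ 0 (mod 2).
  s_2 = 0 + 1 + 1 + 1 + 0 + 0 + 1 + 0 = 4 ≡ 0 (mod 2).
  s_3 = 1 + 1 + 1 + 1 + 0 + 0 + 1 + 0 = 5 ≡ 1 (mod 2).
  s_4 = 1 + 1 + 1 + 1 + 1 + 0 + 0 + 0 = 5 ≡ 1 (mod 2).
s = (0, 0, 1, 1)^T — this equals column 3 of H (binary 0011), so error is at position 3.
Correct: flip bit 3 of r = 111011101000010 to get c = 110011101000010.


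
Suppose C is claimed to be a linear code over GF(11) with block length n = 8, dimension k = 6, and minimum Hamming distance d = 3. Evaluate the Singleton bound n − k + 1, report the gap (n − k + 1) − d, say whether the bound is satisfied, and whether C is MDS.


Singleton RHS = n − k + 1 = 3, slack = 0, bound satisfied, MDS.

Singleton bound: d ≤ n − k + 1.
Here n = 8, k = 6, so n − k + 1 = 3.
Given d = 3, check d ≤ 3: YES.
Slack = (n − k + 1) − d = 0.
The code is MDS (slack = 0).
Description: the claimed parameters are [8, 6, 3]_11; such a code would be MDS (meets Singleton bound).


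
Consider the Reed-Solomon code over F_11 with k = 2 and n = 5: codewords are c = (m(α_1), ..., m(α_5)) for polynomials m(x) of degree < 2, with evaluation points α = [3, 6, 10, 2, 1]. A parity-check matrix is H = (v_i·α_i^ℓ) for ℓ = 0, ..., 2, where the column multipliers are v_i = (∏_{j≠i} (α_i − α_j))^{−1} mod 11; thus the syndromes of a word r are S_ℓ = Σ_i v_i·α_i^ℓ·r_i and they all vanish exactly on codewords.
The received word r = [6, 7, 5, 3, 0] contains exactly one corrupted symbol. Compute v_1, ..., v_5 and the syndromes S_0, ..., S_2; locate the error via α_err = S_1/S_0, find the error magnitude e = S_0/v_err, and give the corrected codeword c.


S = (7, 9, 10), error at position 2, error magnitude e = 3, c = [6, 4, 5, 3, 0].

Step 1: column multipliers v_i = (∏_{j≠i}(α_i − α_j))^{−1} mod 11.
  i = 1 (α = 3): (3−6)(3−10)(3−2)(3−1) = (−3)·(−7)·1·2 = 42 ≡ 9, so v_1 = 9^{−1} = 5 (mod 11).
  i = 2 (α = 6): (6−3)(6−10)(6−2)(6−1) = 3·(−4)·4·5 = −240 ≡ 2, so v_2 = 2^{−1} = 6 (mod 11).
  i = 3 (α = 10): (10−3)(10−6)(10−2)(10−1) = 7·4·8·9 = 2016 ≡ 3, so v_3 = 3^{−1} = 4 (mod 11).
  i = 4 (α = 2): (2−3)(2−6)(2−10)(2−1) = (−1)·(−4)·(−8)·1 = −32 ≡ 1, so v_4 = 1^{−1} = 1 (mod 11).
  i = 5 (α = 1): (1−3)(1−6)(1−10)(1−2) = (−2)·(−5)·(−9)·(−1) = 90 ≡ 2, so v_5 = 2^{−1} = 6 (mod 11).
  v = [5, 6, 4, 1, 6].
Step 2: syndromes of r = [6, 7, 5, 3, 0] (all sums mod 11).
  S_0 = Σ v_i r_i = 5·6 + 6·7 + 4·5 + 1·3 + 6·0 = 95 ≡ 7.
  S_1 = Σ v_i α_i r_i = 5·3·6 + 6·6·7 + 4·10·5 + 1·2·3 + 6·1·0 = 548 ≡ 9.
  α_i^2 mod 11 = [9, 3, 1, 4, 1].
  S_2 = Σ v_i α_i^2 r_i = 5·9·6 + 6·3·7 + 4·1·5 + 1·4·3 + 6·1·0 = 428 ≡ 10.
  S = (7, 9, 10) ≠ 0, so r is not a codeword (an error is present).
Step 3: locate the error. For a single error e at position i, S_ℓ = v_i·e·α_i^ℓ, so α_err = S_1/S_0.
  S_0^{−1} = 7^{−1} = 8 (mod 11), so α_err = 9·8 = 72 ≡ 6 = α_2. Error position i = 2.
  Consistency check: S_2/S_1 = 10·5 = 50 ≡ 6 = α_err ✓ (single-error assumption holds).
Step 4: error magnitude e = S_0/v_2 = S_0·∏_{j≠2}(α_2 − α_j) = 7·2 = 14 ≡ 3 (mod 11).
Step 5: correct position 2: c_2 = r_2 − e = 7 − 3 ≡ 4 (mod 11). Hence c = [6, 4, 5, 3, 0].
  Check: interpolating c through the α_i gives m(x) = 8 + 3·x (degree < 2) with m(α_i) = c_i for every i, so c is indeed a codeword.


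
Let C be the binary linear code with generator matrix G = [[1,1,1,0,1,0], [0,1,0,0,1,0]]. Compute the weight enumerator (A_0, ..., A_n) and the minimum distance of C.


Weight distribution: A_0 = 1, A_2 = 2, A_4 = 1. Minimum distance d = 2.

Enumerate all 2^2 = 4 messages m ∈ F_2^2.
For each, compute codeword c = mG in F_2^6, then tally its weight.
  m = 00 → c = 000000, weight = 0.
  m = 10 → c = 111010, weight = 4.
  m = 01 → c = 010010, weight = 2.
  m = 11 → c = 101000, weight = 2.
Tally weights:
  weight 0: 1 codewords.
  weight 2: 2 codewords.
  weight 4: 1 codewords.
Minimum distance d = smallest w > 0 with A_w > 0 = 2.
Sanity: Σ A_w = 4 = 2^2 = 4 ✓.


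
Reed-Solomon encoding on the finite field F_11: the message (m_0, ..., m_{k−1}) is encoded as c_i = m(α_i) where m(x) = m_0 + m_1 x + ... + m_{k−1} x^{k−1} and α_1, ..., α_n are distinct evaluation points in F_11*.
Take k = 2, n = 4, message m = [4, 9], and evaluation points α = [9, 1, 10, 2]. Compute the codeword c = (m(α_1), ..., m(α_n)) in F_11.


c = [8, 2, 6, 0]

Message polynomial: m(x) = 4 + 9·x (mod 11).
For each evaluation point α_i, compute m(α_i) mod 11:
  α_1 = 9: Horner steps 9 → 8, so m(9) = 8.
  α_2 = 1: Horner steps 9 → 2, so m(1) = 2.
  α_3 = 10: Horner steps 9 → 6, so m(10) = 6.
  α_4 = 2: Horner steps 9 → 0, so m(2) = 0.
Codeword c = [8, 2, 6, 0] ∈ F_11^4.


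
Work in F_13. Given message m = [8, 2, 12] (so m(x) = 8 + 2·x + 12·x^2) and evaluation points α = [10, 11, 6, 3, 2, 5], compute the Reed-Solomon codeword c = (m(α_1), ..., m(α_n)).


c = [6, 0, 10, 5, 8, 6]

Message polynomial: m(x) = 8 + 2·x + 12·x^2 (mod 13).
For each evaluation point α_i, compute m(α_i) mod 13:
  α_1 = 10: Horner steps 12 → 5 → 6, so m(10) = 6.
  α_2 = 11: Horner steps 12 → 4 → 0, so m(11) = 0.
  α_3 = 6: Horner steps 12 → 9 → 10, so m(6) = 10.
  α_4 = 3: Horner steps 12 → 12 → 5, so m(3) = 5.
  α_5 = 2: Horner steps 12 → 0 → 8, so m(2) = 8.
  α_6 = 5: Horner steps 12 → 10 → 6, so m(5) = 6.
Codeword c = [6, 0, 10, 5, 8, 6] ∈ F_13^6.


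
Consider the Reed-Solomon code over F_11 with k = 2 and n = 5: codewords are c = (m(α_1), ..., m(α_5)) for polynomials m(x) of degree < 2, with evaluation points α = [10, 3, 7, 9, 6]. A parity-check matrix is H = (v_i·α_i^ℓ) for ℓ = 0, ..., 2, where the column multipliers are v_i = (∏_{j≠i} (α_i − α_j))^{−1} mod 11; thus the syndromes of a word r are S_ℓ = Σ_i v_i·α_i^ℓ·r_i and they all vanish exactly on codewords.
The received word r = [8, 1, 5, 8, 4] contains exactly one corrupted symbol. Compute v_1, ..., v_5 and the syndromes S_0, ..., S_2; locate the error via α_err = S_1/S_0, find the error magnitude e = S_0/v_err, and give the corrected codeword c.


S = (7, 8, 6), error at position 4, error magnitude e = 1, c = [8, 1, 5, 7, 4].

Step 1: column multipliers v_i = (∏_{j≠i}(α_i − α_j))^{−1} mod 11.
  i = 1 (α = 10): (10−3)(10−7)(10−9)(10−6) = 7·3·1·4 = 84 ≡ 7, so v_1 = 7^{−1} = 8 (mod 11).
  i = 2 (α = 3): (3−10)(3−7)(3−9)(3−6) = (−7)·(−4)·(−6)·(−3) = 504 ≡ 9, so v_2 = 9^{−1} = 5 (mod 11).
  i = 3 (α = 7): (7−10)(7−3)(7−9)(7−6) = (−3)·4·(−2)·1 = 24 ≡ 2, so v_3 = 2^{−1} = 6 (mod 11).
  i = 4 (α = 9): (9−10)(9−3)(9−7)(9−6) = (−1)·6·2·3 = −36 ≡ 8, so v_4 = 8^{−1} = 7 (mod 11).
  i = 5 (α = 6): (6−10)(6−3)(6−7)(6−9) = (−4)·3·(−1)·(−3) = −36 ≡ 8, so v_5 = 8^{−1} = 7 (mod 11).
  v = [8, 5, 6, 7, 7].
Step 2: syndromes of r = [8, 1, 5, 8, 4] (all sums mod 11).
  S_0 = Σ v_i r_i = 8·8 + 5·1 + 6·5 + 7·8 + 7·4 = 183 ≡ 7.
  S_1 = Σ v_i α_i r_i = 8·10·8 + 5·3·1 + 6·7·5 + 7·9·8 + 7·6·4 = 1537 ≡ 8.
  α_i^2 mod 11 = [1, 9, 5, 4, 3].
  S_2 = Σ v_i α_i^2 r_i = 8·1·8 + 5·9·1 + 6·5·5 + 7·4·8 + 7·3·4 = 567 ≡ 6.
  S = (7, 8, 6) ≠ 0, so r is not a codeword (an error is present).
Step 3: locate the error. For a single error e at position i, S_ℓ = v_i·e·α_i^ℓ, so α_err = S_1/S_0.
  S_0^{−1} = 7^{−1} = 8 (mod 11), so α_err = 8·8 = 64 ≡ 9 = α_4. Error position i = 4.
  Consistency check: S_2/S_1 = 6·7 = 42 ≡ 9 = α_err ✓ (single-error assumption holds).
Step 4: error magnitude e = S_0/v_4 = S_0·∏_{j≠4}(α_4 − α_j) = 7·8 = 56 ≡ 1 (mod 11).
Step 5: correct position 4: c_4 = r_4 − e = 8 − 1 ≡ 7 (mod 11). Hence c = [8, 1, 5, 7, 4].
  Check: interpolating c through the α_i gives m(x) = 9 + 1·x (degree < 2) with m(α_i) = c_i for every i, so c is indeed a codeword.


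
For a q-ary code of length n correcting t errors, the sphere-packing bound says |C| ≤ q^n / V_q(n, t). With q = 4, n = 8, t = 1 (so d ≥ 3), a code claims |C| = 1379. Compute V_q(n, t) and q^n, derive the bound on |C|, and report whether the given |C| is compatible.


V_q(n, t) = 25, q^n = 65536, Hamming bound = 2621, |C| = 1379 ≤ bound (satisfied).

Step 1: Compute V_q(n, t) = Σ_{j=0}^1 C(n, j) (q−1)^j.
  j = 0: C(8,0)·(3)^0 = 1·1 = 1.
  j = 1: C(8,1)·(3)^1 = 8·3 = 24.
  V_q(n, t) = 1 + 24 = 25.
Step 2: q^n = 4^8 = 65536.
Step 3: Hamming bound ⌊q^n / V_q(n,t)⌋ = ⌊65536/25⌋ = 2621.
Step 4: Compare |C| = 1379 to 2621: satisfied.
The claimed |C| lies below the Hamming bound.


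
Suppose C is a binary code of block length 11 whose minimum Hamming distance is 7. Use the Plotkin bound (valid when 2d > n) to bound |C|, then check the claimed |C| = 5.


Plotkin bound M ≤ 4; given |C| = 5 > bound (violated).

Check applicability: 2d = 14, n = 11.
2d − n = 3 > 0, so Plotkin applies.
Compute d/(2d−n) = 7/3 ≈ 2.3333.
⌊d/(2d−n)⌋ = 2.
Plotkin bound: M ≤ 2·2 = 4.
Given |C| = 5, check: VIOLATED.
This |C| is above the Plotkin bound, so no binary code with n = 11, d = 7 and 5 codewords exists.


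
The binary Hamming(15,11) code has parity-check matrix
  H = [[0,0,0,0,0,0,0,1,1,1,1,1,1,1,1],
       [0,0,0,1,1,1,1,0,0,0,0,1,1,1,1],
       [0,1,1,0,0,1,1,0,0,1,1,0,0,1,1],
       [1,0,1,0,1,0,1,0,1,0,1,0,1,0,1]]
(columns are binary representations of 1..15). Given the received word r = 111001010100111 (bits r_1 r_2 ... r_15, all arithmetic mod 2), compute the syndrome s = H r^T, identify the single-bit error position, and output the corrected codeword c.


s = (1, 0, 0, 0)^T, error position = 8, corrected codeword c = 111001000100111

Compute s = H r^T mod 2 one row at a time:
  s_1 = 1 + 0 + 1 + 0 + 0 + 1 + 1 + 1 = 5 ≡ 1 (mod 2).
  s_2 = 0 + 0 + 1 + 0 + 0 + 1 + 1 + 1 = 4 ≡ 0 (mod 2).
  s_3 = 1 + 1 + 1 + 0 + 1 + 0 + 1 + 1 = 6 ≡ 0 (mod 2).
  s_4 = 1 + 1 + 0 + 0 + 0 + 0 + 1 + 1 = 4 ≡ 0 (mod 2).
s = (1, 0, 0, 0)^T — this equals column 8 of H (binary 1000), so error is at position 8.
Correct: flip bit 8 of r = 111001010100111 to get c = 111001000100111.


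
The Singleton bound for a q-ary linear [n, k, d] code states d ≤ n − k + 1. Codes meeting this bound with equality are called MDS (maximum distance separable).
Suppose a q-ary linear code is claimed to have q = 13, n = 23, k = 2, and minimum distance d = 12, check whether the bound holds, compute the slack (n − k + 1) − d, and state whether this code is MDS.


Singleton RHS = n − k + 1 = 22, slack = 10, bound satisfied, not MDS.

Singleton bound: d ≤ n − k + 1.
Here n = 23, k = 2, so n − k + 1 = 22.
Given d = 12, check d ≤ 22: YES.
Slack = (n − k + 1) − d = 10.
The code is NOT MDS (slack = 10 > 0).
Description: the claimed parameters are [23, 2, 12]_13; such a code would be non-MDS.


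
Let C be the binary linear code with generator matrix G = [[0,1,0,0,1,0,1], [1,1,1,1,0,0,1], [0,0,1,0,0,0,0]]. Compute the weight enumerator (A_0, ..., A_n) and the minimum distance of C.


Weight distribution: A_0 = 1, A_1 = 1, A_3 = 2, A_4 = 3, A_5 = 1. Minimum distance d = 1.

Enumerate all 2^3 = 8 messages m ∈ F_2^3.
For each, compute codeword c = mG in F_2^7, then tally its weight.
  m = 000 → c = 0000000, weight = 0.
  m = 100 → c = 0100101, weight = 3.
  m = 010 → c = 1111001, weight = 5.
  m = 110 → c = 1011100, weight = 4.
  m = 001 → c = 0010000, weight = 1.
  m = 101 → c = 0110101, weight = 4.
  m = 011 → c = 1101001, weight = 4.
  m = 111 → c = 1001100, weight = 3.
Tally weights:
  weight 0: 1 codewords.
  weight 1: 1 codewords.
  weight 3: 2 codewords.
  weight 4: 3 codewords.
  weight 5: 1 codewords.
Minimum distance d = smallest w > 0 with A_w > 0 = 1.
Sanity: Σ A_w = 8 = 2^3 = 8 ✓.


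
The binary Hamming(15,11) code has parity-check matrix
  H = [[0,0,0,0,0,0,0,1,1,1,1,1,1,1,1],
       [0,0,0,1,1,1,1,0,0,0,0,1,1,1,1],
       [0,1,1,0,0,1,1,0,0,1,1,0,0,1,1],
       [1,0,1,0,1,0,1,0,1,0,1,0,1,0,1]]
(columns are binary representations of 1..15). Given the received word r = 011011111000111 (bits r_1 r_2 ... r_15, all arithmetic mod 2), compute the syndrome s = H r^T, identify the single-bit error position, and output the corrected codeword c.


s = (1, 0, 0, 0)^T, error position = 8, corrected codeword c = 011011101000111

Compute s = H r^T mod 2 one row at a time:
  s_1 = 1 + 1 + 0 + 0 + 0 + 1 + 1 + 1 = 5 ≡ 1 (mod 2).
  s_2 = 0 + 1 + 1 + 1 + 0 + 1 + 1 + 1 = 6 ≡ 0 (mod 2).
  s_3 = 1 + 1 + 1 + 1 + 0 + 0 + 1 + 1 = 6 ≡ 0 (mod 2).
  s_4 = 0 + 1 + 1 + 1 + 1 + 0 + 1 + 1 = 6 ≡ 0 (mod 2).
s = (1, 0, 0, 0)^T — this equals column 8 of H (binary 1000), so error is at position 8.
Correct: flip bit 8 of r = 011011111000111 to get c = 011011101000111.


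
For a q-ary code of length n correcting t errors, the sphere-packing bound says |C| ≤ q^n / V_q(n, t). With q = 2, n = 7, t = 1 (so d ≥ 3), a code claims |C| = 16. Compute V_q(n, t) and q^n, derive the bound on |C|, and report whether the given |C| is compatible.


V_q(n, t) = 8, q^n = 128, Hamming bound = 16, |C| = 16 ≤ bound (satisfied).

Step 1: Compute V_q(n, t) = Σ_{j=0}^1 C(n, j) (q−1)^j.
  j = 0: C(7,0)·(1)^0 = 1·1 = 1.
  j = 1: C(7,1)·(1)^1 = 7·1 = 7.
  V_q(n, t) = 1 + 7 = 8.
Step 2: q^n = 2^7 = 128.
Step 3: Hamming bound ⌊q^n / V_q(n,t)⌋ = ⌊128/8⌋ = 16.
Step 4: Compare |C| = 16 to 16: satisfied.
The claimed |C| lies at the Hamming bound (tight).


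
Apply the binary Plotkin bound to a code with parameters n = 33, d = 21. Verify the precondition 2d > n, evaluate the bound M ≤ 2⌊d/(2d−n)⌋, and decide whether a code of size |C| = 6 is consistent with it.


Plotkin bound M ≤ 4; given |C| = 6 > bound (violated).

Check applicability: 2d = 42, n = 33.
2d − n = 9 > 0, so Plotkin applies.
Compute d/(2d−n) = 21/9 ≈ 2.3333.
⌊d/(2d−n)⌋ = 2.
Plotkin bound: M ≤ 2·2 = 4.
Given |C| = 6, check: VIOLATED.
This |C| is above the Plotkin bound, so no binary code with n = 33, d = 21 and 6 codewords exists.


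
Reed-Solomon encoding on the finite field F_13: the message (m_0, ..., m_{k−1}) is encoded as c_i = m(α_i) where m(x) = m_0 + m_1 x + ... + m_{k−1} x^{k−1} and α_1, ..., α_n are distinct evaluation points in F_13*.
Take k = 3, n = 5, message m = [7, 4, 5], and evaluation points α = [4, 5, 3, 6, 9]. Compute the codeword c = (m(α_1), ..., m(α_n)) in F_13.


c = [12, 9, 12, 3, 6]

Message polynomial: m(x) = 7 + 4·x + 5·x^2 (mod 13).
For each evaluation point α_i, compute m(α_i) mod 13:
  α_1 = 4: Horner steps 5 → 11 → 12, so m(4) = 12.
  α_2 = 5: Horner steps 5 → 3 → 9, so m(5) = 9.
  α_3 = 3: Horner steps 5 → 6 → 12, so m(3) = 12.
  α_4 = 6: Horner steps 5 → 8 → 3, so m(6) = 3.
  α_5 = 9: Horner steps 5 → 10 → 6, so m(9) = 6.
Codeword c = [12, 9, 12, 3, 6] ∈ F_13^5.


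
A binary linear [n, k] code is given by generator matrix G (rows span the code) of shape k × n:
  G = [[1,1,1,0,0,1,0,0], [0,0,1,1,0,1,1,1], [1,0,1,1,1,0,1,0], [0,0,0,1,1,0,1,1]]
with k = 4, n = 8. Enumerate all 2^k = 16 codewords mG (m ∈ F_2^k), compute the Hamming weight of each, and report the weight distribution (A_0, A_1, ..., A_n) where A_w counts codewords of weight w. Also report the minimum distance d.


Weight distribution: A_0 = 1, A_3 = 4, A_4 = 6, A_5 = 4, A_8 = 1. Minimum distance d = 3.

Enumerate all 2^4 = 16 messages m ∈ F_2^4.
For each, compute codeword c = mG in F_2^8, then tally its weight.
  m = 0000 → c = 00000000, weight = 0.
  m = 1000 → c = 11100100, weight = 4.
  m = 0100 → c = 00110111, weight = 5.
  m = 1100 → c = 11010011, weight = 5.
  m = 0010 → c = 10111010, weight = 5.
  m = 1010 → c = 01011110, weight = 5.
  m = 0110 → c = 10001101, weight = 4.
  m = 1110 → c = 01101001, weight = 4.
  m = 0001 → c = 00011011, weight = 4.
  m = 1001 → c = 11111111, weight = 8.
  m = 0101 → c = 00101100, weight = 3.
  m = 1101 → c = 11001000, weight = 3.
  m = 0011 → c = 10100001, weight = 3.
  m = 1011 → c = 01000101, weight = 3.
  m = 0111 → c = 10010110, weight = 4.
  m = 1111 → c = 01110010, weight = 4.
Tally weights:
  weight 0: 1 codewords.
  weight 3: 4 codewords.
  weight 4: 6 codewords.
  weight 5: 4 codewords.
  weight 8: 1 codewords.
Minimum distance d = smallest w > 0 with A_w > 0 = 3.
Sanity: Σ A_w = 16 = 2^4 = 16 ✓.


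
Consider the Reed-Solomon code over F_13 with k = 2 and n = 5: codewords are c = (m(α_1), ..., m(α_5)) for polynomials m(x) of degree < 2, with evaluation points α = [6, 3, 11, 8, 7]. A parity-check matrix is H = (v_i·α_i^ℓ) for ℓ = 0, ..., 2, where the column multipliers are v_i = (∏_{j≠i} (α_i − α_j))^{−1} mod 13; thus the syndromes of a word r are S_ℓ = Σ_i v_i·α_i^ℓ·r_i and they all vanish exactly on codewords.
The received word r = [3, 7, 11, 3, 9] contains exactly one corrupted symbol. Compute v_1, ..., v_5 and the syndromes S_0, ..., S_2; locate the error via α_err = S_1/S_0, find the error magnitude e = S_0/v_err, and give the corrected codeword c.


S = (3, 5, 4), error at position 1, error magnitude e = 1, c = [2, 7, 11, 3, 9].

Step 1: column multipliers v_i = (∏_{j≠i}(α_i − α_j))^{−1} mod 13.
  i = 1 (α = 6): (6−3)(6−11)(6−8)(6−7) = 3·(−5)·(−2)·(−1) = −30 ≡ 9, so v_1 = 9^{−1} = 3 (mod 13).
  i = 2 (α = 3): (3−6)(3−11)(3−8)(3−7) = (−3)·(−8)·(−5)·(−4) = 480 ≡ 12, so v_2 = 12^{−1} = 12 (mod 13).
  i = 3 (α = 11): (11−6)(11−3)(11−8)(11−7) = 5·8·3·4 = 480 ≡ 12, so v_3 = 12^{−1} = 12 (mod 13).
  i = 4 (α = 8): (8−6)(8−3)(8−11)(8−7) = 2·5·(−3)·1 = −30 ≡ 9, so v_4 = 9^{−1} = 3 (mod 13).
  i = 5 (α = 7): (7−6)(7−3)(7−11)(7−8) = 1·4·(−4)·(−1) = 16 ≡ 3, so v_5 = 3^{−1} = 9 (mod 13).
  v = [3, 12, 12, 3, 9].
Step 2: syndromes of r = [3, 7, 11, 3, 9] (all sums mod 13).
  S_0 = Σ v_i r_i = 3·3 + 12·7 + 12·11 + 3·3 + 9·9 = 315 ≡ 3.
  S_1 = Σ v_i α_i r_i = 3·6·3 + 12·3·7 + 12·11·11 + 3·8·3 + 9·7·9 = 2397 ≡ 5.
  α_i^2 mod 13 = [10, 9, 4, 12, 10].
  S_2 = Σ v_i α_i^2 r_i = 3·10·3 + 12·9·7 + 12·4·11 + 3·12·3 + 9·10·9 = 2292 ≡ 4.
  S = (3, 5, 4) ≠ 0, so r is not a codeword (an error is present).
Step 3: locate the error. For a single error e at position i, S_ℓ = v_i·e·α_i^ℓ, so α_err = S_1/S_0.
  S_0^{−1} = 3^{−1} = 9 (mod 13), so α_err = 5·9 = 45 ≡ 6 = α_1. Error position i = 1.
  Consistency check: S_2/S_1 = 4·8 = 32 ≡ 6 = α_err ✓ (single-error assumption holds).
Step 4: error magnitude e = S_0/v_1 = S_0·∏_{j≠1}(α_1 − α_j) = 3·9 = 27 ≡ 1 (mod 13).
Step 5: correct position 1: c_1 = r_1 − e = 3 − 1 ≡ 2 (mod 13). Hence c = [2, 7, 11, 3, 9].
  Check: interpolating c through the α_i gives m(x) = 12 + 7·x (degree < 2) with m(α_i) = c_i for every i, so c is indeed a codeword.


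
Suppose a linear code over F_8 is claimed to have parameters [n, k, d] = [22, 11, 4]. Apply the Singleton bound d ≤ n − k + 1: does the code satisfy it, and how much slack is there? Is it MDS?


Singleton RHS = n − k + 1 = 12, slack = 8, bound satisfied, not MDS.

Singleton bound: d ≤ n − k + 1.
Here n = 22, k = 11, so n − k + 1 = 12.
Given d = 4, check d ≤ 12: YES.
Slack = (n − k + 1) − d = 8.
The code is NOT MDS (slack = 8 > 0).
Description: the claimed parameters are [22, 11, 4]_8; such a code would be non-MDS.


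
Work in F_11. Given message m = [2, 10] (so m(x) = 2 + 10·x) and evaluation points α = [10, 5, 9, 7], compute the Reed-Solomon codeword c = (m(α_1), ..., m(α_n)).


c = [3, 8, 4, 6]

Message polynomial: m(x) = 2 + 10·x (mod 11).
For each evaluation point α_i, compute m(α_i) mod 11:
  α_1 = 10: Horner steps 10 → 3, so m(10) = 3.
  α_2 = 5: Horner steps 10 → 8, so m(5) = 8.
  α_3 = 9: Horner steps 10 → 4, so m(9) = 4.
  α_4 = 7: Horner steps 10 → 6, so m(7) = 6.
Codeword c = [3, 8, 4, 6] ∈ F_11^4.


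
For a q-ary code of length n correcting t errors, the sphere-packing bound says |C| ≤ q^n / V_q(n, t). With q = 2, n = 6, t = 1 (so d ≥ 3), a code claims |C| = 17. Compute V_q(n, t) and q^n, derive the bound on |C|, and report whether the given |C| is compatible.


V_q(n, t) = 7, q^n = 64, Hamming bound = 9, |C| = 17 > bound (violated).

Step 1: Compute V_q(n, t) = Σ_{j=0}^1 C(n, j) (q−1)^j.
  j = 0: C(6,0)·(1)^0 = 1·1 = 1.
  j = 1: C(6,1)·(1)^1 = 6·1 = 6.
  V_q(n, t) = 1 + 6 = 7.
Step 2: q^n = 2^6 = 64.
Step 3: Hamming bound ⌊q^n / V_q(n,t)⌋ = ⌊64/7⌋ = 9.
Step 4: Compare |C| = 17 to 9: violated.
The claimed |C| lies above the Hamming bound, so no 2-ary code of length 6 with d ≥ 3 can have 17 codewords.


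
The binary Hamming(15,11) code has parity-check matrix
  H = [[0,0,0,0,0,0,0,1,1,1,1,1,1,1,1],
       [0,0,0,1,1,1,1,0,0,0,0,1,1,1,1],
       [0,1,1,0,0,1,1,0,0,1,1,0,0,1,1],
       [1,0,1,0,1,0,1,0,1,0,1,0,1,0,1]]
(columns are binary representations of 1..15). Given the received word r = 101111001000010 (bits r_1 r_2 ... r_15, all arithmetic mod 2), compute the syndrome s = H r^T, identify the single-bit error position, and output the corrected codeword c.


s = (0, 0, 1, 0)^T, error position = 2, corrected codeword c = 111111001000010

Compute s = H r^T mod 2 one row at a time:
  s_1 = 0 + 1 + 0 + 0 + 0 + 0 + 1 + 0 = 2 ≡ 0 (mod 2).
  s_2 = 1 + 1 + 1 + 0 + 0 + 0 + 1 + 0 = 4 ≡ 0 (mod 2).
  s_3 = 0 + 1 + 1 + 0 + 0 + 0 + 1 + 0 = 3 ≡ 1 (mod 2).
  s_4 = 1 + 1 + 1 + 0 + 1 + 0 + 0 + 0 = 4 ≡ 0 (mod 2).
s = (0, 0, 1, 0)^T — this equals column 2 of H (binary 0010), so error is at position 2.
Correct: flip bit 2 of r = 101111001000010 to get c = 111111001000010.


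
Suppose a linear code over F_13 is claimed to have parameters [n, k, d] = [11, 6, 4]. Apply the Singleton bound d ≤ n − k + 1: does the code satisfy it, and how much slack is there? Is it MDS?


Singleton RHS = n − k + 1 = 6, slack = 2, bound satisfied, not MDS.

Singleton bound: d ≤ n − k + 1.
Here n = 11, k = 6, so n − k + 1 = 6.
Given d = 4, check d ≤ 6: YES.
Slack = (n − k + 1) − d = 2.
The code is NOT MDS (slack = 2 > 0).
Description: the claimed parameters are [11, 6, 4]_13; such a code would be non-MDS.


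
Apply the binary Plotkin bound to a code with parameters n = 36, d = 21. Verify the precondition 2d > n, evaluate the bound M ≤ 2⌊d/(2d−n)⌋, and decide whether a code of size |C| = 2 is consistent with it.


Plotkin bound M ≤ 6; given |C| = 2 ≤ bound (satisfied).

Check applicability: 2d = 42, n = 36.
2d − n = 6 > 0, so Plotkin applies.
Compute d/(2d−n) = 21/6 ≈ 3.5000.
⌊d/(2d−n)⌋ = 3.
Plotkin bound: M ≤ 2·3 = 6.
Given |C| = 2, check: satisfied.
This |C| is below the Plotkin bound.


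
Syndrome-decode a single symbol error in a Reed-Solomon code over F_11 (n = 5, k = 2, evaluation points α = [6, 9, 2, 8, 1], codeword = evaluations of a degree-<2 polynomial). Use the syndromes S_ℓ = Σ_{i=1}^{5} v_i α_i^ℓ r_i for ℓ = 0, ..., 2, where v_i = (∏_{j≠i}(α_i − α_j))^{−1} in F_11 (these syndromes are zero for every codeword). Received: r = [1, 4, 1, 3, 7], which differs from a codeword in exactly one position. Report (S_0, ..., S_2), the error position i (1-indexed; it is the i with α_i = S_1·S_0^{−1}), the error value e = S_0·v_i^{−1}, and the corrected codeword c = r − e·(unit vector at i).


S = (6, 1, 2), error at position 3, error magnitude e = 4, c = [1, 4, 8, 3, 7].

Step 1: column multipliers v_i = (∏_{j≠i}(α_i − α_j))^{−1} mod 11.
  i = 1 (α = 6): (6−9)(6−2)(6−8)(6−1) = (−3)·4·(−2)·5 = 120 ≡ 10, so v_1 = 10^{−1} = 10 (mod 11).
  i = 2 (α = 9): (9−6)(9−2)(9−8)(9−1) = 3·7·1·8 = 168 ≡ 3, so v_2 = 3^{−1} = 4 (mod 11).
  i = 3 (α = 2): (2−6)(2−9)(2−8)(2−1) = (−4)·(−7)·(−6)·1 = −168 ≡ 8, so v_3 = 8^{−1} = 7 (mod 11).
  i = 4 (α = 8): (8−6)(8−9)(8−2)(8−1) = 2·(−1)·6·7 = −84 ≡ 4, so v_4 = 4^{−1} = 3 (mod 11).
  i = 5 (α = 1): (1−6)(1−9)(1−2)(1−8) = (−5)·(−8)·(−1)·(−7) = 280 ≡ 5, so v_5 = 5^{−1} = 9 (mod 11).
  v = [10, 4, 7, 3, 9].
Step 2: syndromes of r = [1, 4, 1, 3, 7] (all sums mod 11).
  S_0 = Σ v_i r_i = 10·1 + 4·4 + 7·1 + 3·3 + 9·7 = 105 ≡ 6.
  S_1 = Σ v_i α_i r_i = 10·6·1 + 4·9·4 + 7·2·1 + 3·8·3 + 9·1·7 = 353 ≡ 1.
  α_i^2 mod 11 = [3, 4, 4, 9, 1].
  S_2 = Σ v_i α_i^2 r_i = 10·3·1 + 4·4·4 + 7·4·1 + 3·9·3 + 9·1·7 = 266 ≡ 2.
  S = (6, 1, 2) ≠ 0, so r is not a codeword (an error is present).
Step 3: locate the error. For a single error e at position i, S_ℓ = v_i·e·α_i^ℓ, so α_err = S_1/S_0.
  S_0^{−1} = 6^{−1} = 2 (mod 11), so α_err = 1·2 = 2 ≡ 2 = α_3. Error position i = 3.
  Consistency check: S_2/S_1 = 2·1 = 2 ≡ 2 = α_err ✓ (single-error assumption holds).
Step 4: error magnitude e = S_0/v_3 = S_0·∏_{j≠3}(α_3 − α_j) = 6·8 = 48 ≡ 4 (mod 11).
Step 5: correct position 3: c_3 = r_3 − e = 1 − 4 ≡ 8 (mod 11). Hence c = [1, 4, 8, 3, 7].
  Check: interpolating c through the α_i gives m(x) = 6 + 1·x (degree < 2) with m(α_i) = c_i for every i, so c is indeed a codeword.


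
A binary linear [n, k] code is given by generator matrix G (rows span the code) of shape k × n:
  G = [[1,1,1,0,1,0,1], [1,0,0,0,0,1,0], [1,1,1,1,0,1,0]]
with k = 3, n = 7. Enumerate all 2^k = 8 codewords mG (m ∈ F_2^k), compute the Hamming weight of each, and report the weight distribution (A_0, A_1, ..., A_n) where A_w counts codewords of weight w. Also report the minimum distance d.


Weight distribution: A_0 = 1, A_2 = 1, A_3 = 1, A_4 = 2, A_5 = 3. Minimum distance d = 2.

Enumerate all 2^3 = 8 messages m ∈ F_2^3.
For each, compute codeword c = mG in F_2^7, then tally its weight.
  m = 000 → c = 0000000, weight = 0.
  m = 100 → c = 1110101, weight = 5.
  m = 010 → c = 1000010, weight = 2.
  m = 110 → c = 0110111, weight = 5.
  m = 001 → c = 1111010, weight = 5.
  m = 101 → c = 0001111, weight = 4.
  m = 011 → c = 0111000, weight = 3.
  m = 111 → c = 1001101, weight = 4.
Tally weights:
  weight 0: 1 codewords.
  weight 2: 1 codewords.
  weight 3: 1 codewords.
  weight 4: 2 codewords.
  weight 5: 3 codewords.
Minimum distance d = smallest w > 0 with A_w > 0 = 2.
Sanity: Σ A_w = 8 = 2^3 = 8 ✓.


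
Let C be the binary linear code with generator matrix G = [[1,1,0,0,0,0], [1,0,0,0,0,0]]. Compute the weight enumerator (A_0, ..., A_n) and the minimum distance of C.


Weight distribution: A_0 = 1, A_1 = 2, A_2 = 1. Minimum distance d = 1.

Enumerate all 2^2 = 4 messages m ∈ F_2^2.
For each, compute codeword c = mG in F_2^6, then tally its weight.
  m = 00 → c = 000000, weight = 0.
  m = 10 → c = 110000, weight = 2.
  m = 01 → c = 100000, weight = 1.
  m = 11 → c = 010000, weight = 1.
Tally weights:
  weight 0: 1 codewords.
  weight 1: 2 codewords.
  weight 2: 1 codewords.
Minimum distance d = smallest w > 0 with A_w > 0 = 1.
Sanity: Σ A_w = 4 = 2^2 = 4 ✓.


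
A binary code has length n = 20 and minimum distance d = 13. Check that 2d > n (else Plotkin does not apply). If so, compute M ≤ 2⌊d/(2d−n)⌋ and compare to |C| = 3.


Plotkin bound M ≤ 4; given |C| = 3 ≤ bound (satisfied).

Check applicability: 2d = 26, n = 20.
2d − n = 6 > 0, so Plotkin applies.
Compute d/(2d−n) = 13/6 ≈ 2.1667.
⌊d/(2d−n)⌋ = 2.
Plotkin bound: M ≤ 2·2 = 4.
Given |C| = 3, check: satisfied.
This |C| is below the Plotkin bound.


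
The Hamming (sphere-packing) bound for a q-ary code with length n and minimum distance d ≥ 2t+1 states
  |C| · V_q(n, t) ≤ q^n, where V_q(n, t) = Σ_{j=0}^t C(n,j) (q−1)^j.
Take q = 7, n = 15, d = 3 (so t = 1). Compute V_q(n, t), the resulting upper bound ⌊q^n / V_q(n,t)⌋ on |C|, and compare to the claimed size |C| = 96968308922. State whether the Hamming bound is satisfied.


V_q(n, t) = 91, q^n = 4747561509943, Hamming bound = 52171005603, |C| = 96968308922 > bound (violated).

Step 1: Compute V_q(n, t) = Σ_{j=0}^1 C(n, j) (q−1)^j.
  j = 0: C(15,0)·(6)^0 = 1·1 = 1.
  j = 1: C(15,1)·(6)^1 = 15·6 = 90.
  V_q(n, t) = 1 + 90 = 91.
Step 2: q^n = 7^15 = 4747561509943.
Step 3: Hamming bound ⌊q^n / V_q(n,t)⌋ = ⌊4747561509943/91⌋ = 52171005603.
Step 4: Compare |C| = 96968308922 to 52171005603: violated.
The claimed |C| lies above the Hamming bound, so no 7-ary code of length 15 with d ≥ 3 can have 96968308922 codewords.


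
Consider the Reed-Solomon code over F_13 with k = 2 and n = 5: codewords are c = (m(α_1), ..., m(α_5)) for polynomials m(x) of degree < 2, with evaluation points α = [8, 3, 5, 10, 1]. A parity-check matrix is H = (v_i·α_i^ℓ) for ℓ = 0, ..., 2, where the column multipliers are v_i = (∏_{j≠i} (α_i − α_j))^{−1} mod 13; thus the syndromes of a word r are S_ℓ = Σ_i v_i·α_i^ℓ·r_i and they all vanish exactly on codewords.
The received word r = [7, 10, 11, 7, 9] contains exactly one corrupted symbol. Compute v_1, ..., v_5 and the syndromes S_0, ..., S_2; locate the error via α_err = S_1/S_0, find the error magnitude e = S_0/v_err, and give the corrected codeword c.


S = (6, 9, 7), error at position 1, error magnitude e = 1, c = [6, 10, 11, 7, 9].

Step 1: column multipliers v_i = (∏_{j≠i}(α_i − α_j))^{−1} mod 13.
  i = 1 (α = 8): (8−3)(8−5)(8−10)(8−1) = 5·3·(−2)·7 = −210 ≡ 11, so v_1 = 11^{−1} = 6 (mod 13).
  i = 2 (α = 3): (3−8)(3−5)(3−10)(3−1) = (−5)·(−2)·(−7)·2 = −140 ≡ 3, so v_2 = 3^{−1} = 9 (mod 13).
  i = 3 (α = 5): (5−8)(5−3)(5−10)(5−1) = (−3)·2·(−5)·4 = 120 ≡ 3, so v_3 = 3^{−1} = 9 (mod 13).
  i = 4 (α = 10): (10−8)(10−3)(10−5)(10−1) = 2·7·5·9 = 630 ≡ 6, so v_4 = 6^{−1} = 11 (mod 13).
  i = 5 (α = 1): (1−8)(1−3)(1−5)(1−10) = (−7)·(−2)·(−4)·(−9) = 504 ≡ 10, so v_5 = 10^{−1} = 4 (mod 13).
  v = [6, 9, 9, 11, 4].
Step 2: syndromes of r = [7, 10, 11, 7, 9] (all sums mod 13).
  S_0 = Σ v_i r_i = 6·7 + 9·10 + 9·11 + 11·7 + 4·9 = 344 ≡ 6.
  S_1 = Σ v_i α_i r_i = 6·8·7 + 9·3·10 + 9·5·11 + 11·10·7 + 4·1·9 = 1907 ≡ 9.
  α_i^2 mod 13 = [12, 9, 12, 9, 1].
  S_2 = Σ v_i α_i^2 r_i = 6·12·7 + 9·9·10 + 9·12·11 + 11·9·7 + 4·1·9 = 3231 ≡ 7.
  S = (6, 9, 7) ≠ 0, so r is not a codeword (an error is present).
Step 3: locate the error. For a single error e at position i, S_ℓ = v_i·e·α_i^ℓ, so α_err = S_1/S_0.
  S_0^{−1} = 6^{−1} = 11 (mod 13), so α_err = 9·11 = 99 ≡ 8 = α_1. Error position i = 1.
  Consistency check: S_2/S_1 = 7·3 = 21 ≡ 8 = α_err ✓ (single-error assumption holds).
Step 4: error magnitude e = S_0/v_1 = S_0·∏_{j≠1}(α_1 − α_j) = 6·11 = 66 ≡ 1 (mod 13).
Step 5: correct position 1: c_1 = r_1 − e = 7 − 1 ≡ 6 (mod 13). Hence c = [6, 10, 11, 7, 9].
  Check: interpolating c through the α_i gives m(x) = 2 + 7·x (degree < 2) with m(α_i) = c_i for every i, so c is indeed a codeword.


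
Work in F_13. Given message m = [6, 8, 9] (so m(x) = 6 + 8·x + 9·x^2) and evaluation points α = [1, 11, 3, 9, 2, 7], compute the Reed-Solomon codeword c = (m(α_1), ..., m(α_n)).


c = [10, 0, 7, 1, 6, 9]

Message polynomial: m(x) = 6 + 8·x + 9·x^2 (mod 13).
For each evaluation point α_i, compute m(α_i) mod 13:
  α_1 = 1: Horner steps 9 → 4 → 10, so m(1) = 10.
  α_2 = 11: Horner steps 9 → 3 → 0, so m(11) = 0.
  α_3 = 3: Horner steps 9 → 9 → 7, so m(3) = 7.
  α_4 = 9: Horner steps 9 → 11 → 1, so m(9) = 1.
  α_5 = 2: Horner steps 9 → 0 → 6, so m(2) = 6.
  α_6 = 7: Horner steps 9 → 6 → 9, so m(7) = 9.
Codeword c = [10, 0, 7, 1, 6, 9] ∈ F_13^6.


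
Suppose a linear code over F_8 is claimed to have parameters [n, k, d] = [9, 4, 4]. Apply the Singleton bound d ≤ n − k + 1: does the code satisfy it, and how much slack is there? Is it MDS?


Singleton RHS = n − k + 1 = 6, slack = 2, bound satisfied, not MDS.

Singleton bound: d ≤ n − k + 1.
Here n = 9, k = 4, so n − k + 1 = 6.
Given d = 4, check d ≤ 6: YES.
Slack = (n − k + 1) − d = 2.
The code is NOT MDS (slack = 2 > 0).
Description: the claimed parameters are [9, 4, 4]_8; such a code would be non-MDS.


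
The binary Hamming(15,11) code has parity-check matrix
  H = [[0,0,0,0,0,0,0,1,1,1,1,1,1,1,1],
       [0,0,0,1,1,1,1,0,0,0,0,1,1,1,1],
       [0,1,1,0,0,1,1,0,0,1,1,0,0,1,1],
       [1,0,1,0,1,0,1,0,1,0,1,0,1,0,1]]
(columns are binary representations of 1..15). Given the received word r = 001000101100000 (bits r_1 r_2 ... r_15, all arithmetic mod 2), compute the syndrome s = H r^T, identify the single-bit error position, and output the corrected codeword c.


s = (0, 1, 1, 1)^T, error position = 7, corrected codeword c = 001000001100000

Compute s = H r^T mod 2 one row at a time:
  s_1 = 0 + 1 + 1 + 0 + 0 + 0 + 0 + 0 = 2 ≡ 0 (mod 2).
  s_2 = 0 + 0 + 0 + 1 + 0 + 0 + 0 + 0 = 1 ≡ 1 (mod 2).
  s_3 = 0 + 1 + 0 + 1 + 1 + 0 + 0 + 0 = 3 ≡ 1 (mod 2).
  s_4 = 0 + 1 + 0 + 1 + 1 + 0 + 0 + 0 = 3 ≡ 1 (mod 2).
s = (0, 1, 1, 1)^T — this equals column 7 of H (binary 0111), so error is at position 7.
Correct: flip bit 7 of r = 001000101100000 to get c = 001000001100000.


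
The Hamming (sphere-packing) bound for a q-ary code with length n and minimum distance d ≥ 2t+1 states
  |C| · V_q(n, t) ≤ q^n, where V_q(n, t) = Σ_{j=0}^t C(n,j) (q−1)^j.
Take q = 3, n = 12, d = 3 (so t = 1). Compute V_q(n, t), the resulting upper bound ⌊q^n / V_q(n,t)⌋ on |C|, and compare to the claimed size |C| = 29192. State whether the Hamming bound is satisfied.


V_q(n, t) = 25, q^n = 531441, Hamming bound = 21257, |C| = 29192 > bound (violated).

Step 1: Compute V_q(n, t) = Σ_{j=0}^1 C(n, j) (q−1)^j.
  j = 0: C(12,0)·(2)^0 = 1·1 = 1.
  j = 1: C(12,1)·(2)^1 = 12·2 = 24.
  V_q(n, t) = 1 + 24 = 25.
Step 2: q^n = 3^12 = 531441.
Step 3: Hamming bound ⌊q^n / V_q(n,t)⌋ = ⌊531441/25⌋ = 21257.
Step 4: Compare |C| = 29192 to 21257: violated.
The claimed |C| lies above the Hamming bound, so no 3-ary code of length 12 with d ≥ 3 can have 29192 codewords.


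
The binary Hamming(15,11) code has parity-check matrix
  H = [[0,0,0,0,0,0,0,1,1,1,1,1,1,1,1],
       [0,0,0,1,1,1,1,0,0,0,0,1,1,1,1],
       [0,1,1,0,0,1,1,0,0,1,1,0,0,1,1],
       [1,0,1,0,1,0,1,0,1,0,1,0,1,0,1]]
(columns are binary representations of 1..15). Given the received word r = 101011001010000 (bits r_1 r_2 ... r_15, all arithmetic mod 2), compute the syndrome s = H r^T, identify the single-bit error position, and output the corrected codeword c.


s = (0, 0, 1, 1)^T, error position = 3, corrected codeword c = 100011001010000

Compute s = H r^T mod 2 one row at a time:
  s_1 = 0 + 1 + 0 + 1 + 0 + 0 + 0 + 0 = 2 ≡ 0 (mod 2).
  s_2 = 0 + 1 + 1 + 0 + 0 + 0 + 0 + 0 = 2 ≡ 0 (mod 2).
  s_3 = 0 + 1 + 1 + 0 + 0 + 1 + 0 + 0 = 3 ≡ 1 (mod 2).
  s_4 = 1 + 1 + 1 + 0 + 1 + 1 + 0 + 0 = 5 ≡ 1 (mod 2).
s = (0, 0, 1, 1)^T — this equals column 3 of H (binary 0011), so error is at position 3.
Correct: flip bit 3 of r = 101011001010000 to get c = 100011001010000.


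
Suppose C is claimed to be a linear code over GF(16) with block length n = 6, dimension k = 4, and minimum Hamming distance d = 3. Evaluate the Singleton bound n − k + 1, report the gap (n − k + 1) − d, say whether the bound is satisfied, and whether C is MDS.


Singleton RHS = n − k + 1 = 3, slack = 0, bound satisfied, MDS.

Singleton bound: d ≤ n − k + 1.
Here n = 6, k = 4, so n − k + 1 = 3.
Given d = 3, check d ≤ 3: YES.
Slack = (n − k + 1) − d = 0.
The code is MDS (slack = 0).
Description: the claimed parameters are [6, 4, 3]_16; such a code would be MDS (meets Singleton bound).


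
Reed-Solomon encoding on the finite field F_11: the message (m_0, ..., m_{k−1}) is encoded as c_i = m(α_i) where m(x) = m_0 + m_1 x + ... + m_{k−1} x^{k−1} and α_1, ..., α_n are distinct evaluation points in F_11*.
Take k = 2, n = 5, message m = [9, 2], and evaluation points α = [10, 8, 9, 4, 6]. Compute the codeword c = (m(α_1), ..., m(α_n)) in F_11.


c = [7, 3, 5, 6, 10]

Message polynomial: m(x) = 9 + 2·x (mod 11).
For each evaluation point α_i, compute m(α_i) mod 11:
  α_1 = 10: Horner steps 2 → 7, so m(10) = 7.
  α_2 = 8: Horner steps 2 → 3, so m(8) = 3.
  α_3 = 9: Horner steps 2 → 5, so m(9) = 5.
  α_4 = 4: Horner steps 2 → 6, so m(4) = 6.
  α_5 = 6: Horner steps 2 → 10, so m(6) = 10.
Codeword c = [7, 3, 5, 6, 10] ∈ F_11^5.
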